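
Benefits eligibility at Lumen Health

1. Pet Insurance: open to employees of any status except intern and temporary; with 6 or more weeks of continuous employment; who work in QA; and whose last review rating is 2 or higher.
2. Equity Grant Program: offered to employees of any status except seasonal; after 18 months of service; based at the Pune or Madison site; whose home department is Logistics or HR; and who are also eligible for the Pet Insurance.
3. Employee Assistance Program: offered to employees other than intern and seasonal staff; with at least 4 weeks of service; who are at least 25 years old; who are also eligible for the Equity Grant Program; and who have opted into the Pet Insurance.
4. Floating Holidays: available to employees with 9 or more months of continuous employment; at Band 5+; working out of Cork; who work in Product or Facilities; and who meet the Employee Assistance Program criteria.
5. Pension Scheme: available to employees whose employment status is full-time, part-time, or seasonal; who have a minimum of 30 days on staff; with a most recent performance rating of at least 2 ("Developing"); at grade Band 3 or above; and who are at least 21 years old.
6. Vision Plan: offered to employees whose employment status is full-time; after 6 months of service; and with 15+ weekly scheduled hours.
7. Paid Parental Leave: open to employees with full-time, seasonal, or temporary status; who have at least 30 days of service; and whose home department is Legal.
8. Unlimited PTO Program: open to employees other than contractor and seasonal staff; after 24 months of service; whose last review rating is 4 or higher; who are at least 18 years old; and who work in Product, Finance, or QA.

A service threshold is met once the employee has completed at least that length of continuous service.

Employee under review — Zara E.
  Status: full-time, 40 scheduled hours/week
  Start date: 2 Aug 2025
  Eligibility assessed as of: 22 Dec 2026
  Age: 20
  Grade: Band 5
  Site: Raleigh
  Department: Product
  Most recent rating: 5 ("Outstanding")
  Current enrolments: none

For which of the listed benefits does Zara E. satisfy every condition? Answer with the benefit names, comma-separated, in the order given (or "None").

Service from 2 Aug 2025 to 22 Dec 2026: 507 days.
Pet Insurance — status full-time ✓ (not excluded); service 507 days ≥ 6 weeks (≈42 days) ✓; dept Product ✗ → not eligible.
Equity Grant Program — status full-time ✓ (not excluded); service 507 days < 18 months (≈540 days) ✗ → not eligible.
Employee Assistance Program — status full-time ✓ (not excluded); service 507 days ≥ 4 weeks (≈28 days) ✓; age 20 < 25 ✗ → not eligible.
Floating Holidays — service 507 days ≥ 9 months (≈270 days) ✓; grade Band 5 ≥ Band 5 ✓; site Raleigh ✗ (not Cork) → not eligible.
Pension Scheme — status full-time ✓; service 507 days ≥ 30 days ✓; rating 5 ≥ 2 ✓; grade Band 5 ≥ Band 3 ✓; age 20 < 21 ✗ → not eligible.
Vision Plan — status full-time ✓; service 507 days ≥ 6 months (≈180 days) ✓; 40 hrs/wk ≥ 15 ✓ → eligible.
Paid Parental Leave — status full-time ✓; service 507 days ≥ 30 days ✓; dept Product ✗ → not eligible.
Unlimited PTO Program — status full-time ✓ (not excluded); service 507 days < 24 months (≈720 days) ✗ → not eligible.

Vision Plan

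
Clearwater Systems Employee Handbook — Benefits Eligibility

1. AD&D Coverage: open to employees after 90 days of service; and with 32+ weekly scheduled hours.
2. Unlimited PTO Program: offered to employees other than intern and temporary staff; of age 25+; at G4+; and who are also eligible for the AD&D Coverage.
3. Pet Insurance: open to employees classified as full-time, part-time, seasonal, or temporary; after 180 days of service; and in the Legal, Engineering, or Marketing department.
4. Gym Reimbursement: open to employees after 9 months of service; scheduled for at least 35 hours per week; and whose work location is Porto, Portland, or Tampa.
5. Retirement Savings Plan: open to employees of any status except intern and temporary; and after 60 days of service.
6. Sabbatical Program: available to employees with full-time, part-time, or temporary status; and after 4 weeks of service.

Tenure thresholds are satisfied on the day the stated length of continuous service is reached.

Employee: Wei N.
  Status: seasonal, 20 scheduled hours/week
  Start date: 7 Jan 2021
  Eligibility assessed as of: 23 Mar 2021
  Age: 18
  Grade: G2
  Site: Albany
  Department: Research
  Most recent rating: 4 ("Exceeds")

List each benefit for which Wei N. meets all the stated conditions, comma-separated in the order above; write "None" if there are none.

Retirement Savings Plan

Service from 7 Jan 2021 to 23 Mar 2021: 75 days.
AD&D Coverage — service 75 days < 90 days ✗ → not eligible.
Unlimited PTO Program — status seasonal ✓ (not excluded); age 18 < 25 ✗ → not eligible.
Pet Insurance — status seasonal ✓; service 75 days < 180 days ✗ → not eligible.
Gym Reimbursement — service 75 days < 9 months (≈270 days) ✗ → not eligible.
Retirement Savings Plan — status seasonal ✓ (not excluded); service 75 days ≥ 60 days ✓ → eligible.
Sabbatical Program — status seasonal ✗ (requires full-time, part-time, or temporary) → not eligible.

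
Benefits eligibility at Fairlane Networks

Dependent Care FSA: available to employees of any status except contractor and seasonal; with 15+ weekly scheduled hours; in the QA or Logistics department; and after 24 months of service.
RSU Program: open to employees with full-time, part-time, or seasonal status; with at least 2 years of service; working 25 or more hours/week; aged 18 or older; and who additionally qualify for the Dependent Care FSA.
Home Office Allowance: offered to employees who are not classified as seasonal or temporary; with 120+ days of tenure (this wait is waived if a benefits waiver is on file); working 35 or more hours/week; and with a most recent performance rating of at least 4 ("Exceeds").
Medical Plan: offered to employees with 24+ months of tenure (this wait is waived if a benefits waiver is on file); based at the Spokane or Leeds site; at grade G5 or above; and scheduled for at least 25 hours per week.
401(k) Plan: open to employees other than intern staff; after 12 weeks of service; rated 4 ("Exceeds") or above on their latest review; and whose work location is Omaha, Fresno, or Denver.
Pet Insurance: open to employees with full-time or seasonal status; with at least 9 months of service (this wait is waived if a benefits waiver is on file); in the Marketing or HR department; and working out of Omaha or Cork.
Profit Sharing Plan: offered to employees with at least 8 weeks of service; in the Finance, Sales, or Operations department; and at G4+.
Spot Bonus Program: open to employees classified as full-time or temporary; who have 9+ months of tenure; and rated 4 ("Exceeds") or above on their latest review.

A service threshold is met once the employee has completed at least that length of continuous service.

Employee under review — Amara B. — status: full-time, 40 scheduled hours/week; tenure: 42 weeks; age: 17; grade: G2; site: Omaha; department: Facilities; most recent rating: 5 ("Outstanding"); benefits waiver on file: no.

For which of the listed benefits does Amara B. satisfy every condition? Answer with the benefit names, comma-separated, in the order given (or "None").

Dependent Care FSA — status full-time ✓ (not excluded); 40 hrs/wk ≥ 15 ✓; dept Facilities ✗ → not eligible.
RSU Program — status full-time ✓; service 42 weeks < 2 years (≈730 days) ✗ → not eligible.
Home Office Allowance — status full-time ✓ (not excluded); no waiver, service 42 weeks ≥ 120 days ✓; 40 hrs/wk ≥ 35 ✓; rating 5 ≥ 4 ✓ → eligible.
Medical Plan — no waiver, service 42 weeks < 24 months (≈720 days) ✗ → not eligible.
401(k) Plan — status full-time ✓ (not excluded); service 42 weeks ≥ 12 weeks ✓; rating 5 ≥ 4 ✓; site Omaha ✓ → eligible.
Pet Insurance — status full-time ✓; no waiver, service 42 weeks ≥ 9 months (≈270 days) ✓; dept Facilities ✗ → not eligible.
Profit Sharing Plan — service 42 weeks ≥ 8 weeks ✓; dept Facilities ✗ → not eligible.
Spot Bonus Program — status full-time ✓; service 42 weeks ≥ 9 months (≈270 days) ✓; rating 5 ≥ 4 ✓ → eligible.

Home Office Allowance, 401(k) Plan, Spot Bonus Program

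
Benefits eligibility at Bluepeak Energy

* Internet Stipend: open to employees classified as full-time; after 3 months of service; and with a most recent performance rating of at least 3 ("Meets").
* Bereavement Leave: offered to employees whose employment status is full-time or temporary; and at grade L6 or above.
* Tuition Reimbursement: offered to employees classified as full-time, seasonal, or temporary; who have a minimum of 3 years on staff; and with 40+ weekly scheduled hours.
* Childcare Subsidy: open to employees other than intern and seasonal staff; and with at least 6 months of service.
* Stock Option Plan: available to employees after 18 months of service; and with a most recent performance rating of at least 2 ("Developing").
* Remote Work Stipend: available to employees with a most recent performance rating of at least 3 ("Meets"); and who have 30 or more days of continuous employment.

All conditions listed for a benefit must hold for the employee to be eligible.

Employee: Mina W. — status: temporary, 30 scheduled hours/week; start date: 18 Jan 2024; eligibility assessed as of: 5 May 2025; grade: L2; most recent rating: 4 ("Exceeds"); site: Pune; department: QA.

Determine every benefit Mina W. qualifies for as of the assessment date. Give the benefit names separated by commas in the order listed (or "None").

Childcare Subsidy, Remote Work Stipend

Service from 18 Jan 2024 to 5 May 2025: 473 days.
Internet Stipend — status temporary ✗ (requires full-time) → not eligible.
Bereavement Leave — status temporary ✓; grade L2 < L6 ✗ → not eligible.
Tuition Reimbursement — status temporary ✓; service 473 days < 3 years (≈1095 days) ✗ → not eligible.
Childcare Subsidy — status temporary ✓ (not excluded); service 473 days ≥ 6 months (≈180 days) ✓ → eligible.
Stock Option Plan — service 473 days < 18 months (≈540 days) ✗ → not eligible.
Remote Work Stipend — rating 4 ≥ 3 ✓; service 473 days ≥ 30 days ✓ → eligible.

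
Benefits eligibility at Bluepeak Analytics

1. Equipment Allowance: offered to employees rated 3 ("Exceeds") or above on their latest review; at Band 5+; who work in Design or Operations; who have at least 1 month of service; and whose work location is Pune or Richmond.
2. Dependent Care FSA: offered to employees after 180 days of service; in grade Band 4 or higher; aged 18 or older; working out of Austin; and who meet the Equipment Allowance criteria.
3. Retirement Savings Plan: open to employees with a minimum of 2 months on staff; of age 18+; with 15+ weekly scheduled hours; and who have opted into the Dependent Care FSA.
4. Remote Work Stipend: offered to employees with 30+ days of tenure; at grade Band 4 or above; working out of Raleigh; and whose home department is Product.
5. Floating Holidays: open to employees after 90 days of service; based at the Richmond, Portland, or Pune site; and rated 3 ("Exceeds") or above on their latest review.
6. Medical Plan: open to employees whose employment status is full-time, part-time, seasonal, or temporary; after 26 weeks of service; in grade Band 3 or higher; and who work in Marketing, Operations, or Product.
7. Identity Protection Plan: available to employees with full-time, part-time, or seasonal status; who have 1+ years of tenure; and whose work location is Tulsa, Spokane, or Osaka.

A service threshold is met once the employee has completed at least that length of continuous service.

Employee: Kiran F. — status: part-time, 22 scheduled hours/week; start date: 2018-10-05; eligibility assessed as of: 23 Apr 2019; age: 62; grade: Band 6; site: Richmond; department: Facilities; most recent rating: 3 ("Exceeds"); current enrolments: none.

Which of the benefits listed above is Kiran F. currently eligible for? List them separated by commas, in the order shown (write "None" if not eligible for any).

Floating Holidays

Service from 2018-10-05 to 23 Apr 2019: 200 days.
Equipment Allowance — rating 3 ≥ 3 ✓; grade Band 6 ≥ Band 5 ✓; dept Facilities ✗ → not eligible.
Dependent Care FSA — service 200 days ≥ 180 days ✓; grade Band 6 ≥ Band 4 ✓; age 62 ≥ 18 ✓; site Richmond ✗ (not Austin) → not eligible.
Retirement Savings Plan — service 200 days ≥ 2 months (≈60 days) ✓; age 62 ≥ 18 ✓; 22 hrs/wk ≥ 15 ✓; not enrolled in Dependent Care FSA ✗ → not eligible.
Remote Work Stipend — service 200 days ≥ 30 days ✓; grade Band 6 ≥ Band 4 ✓; site Richmond ✗ (not Raleigh) → not eligible.
Floating Holidays — service 200 days ≥ 90 days ✓; site Richmond ✓; rating 3 ≥ 3 ✓ → eligible.
Medical Plan — status part-time ✓; service 200 days ≥ 26 weeks (≈182 days) ✓; grade Band 6 ≥ Band 3 ✓; dept Facilities ✗ → not eligible.
Identity Protection Plan — status part-time ✓; service 200 days < 1 year (≈365 days) ✗ → not eligible.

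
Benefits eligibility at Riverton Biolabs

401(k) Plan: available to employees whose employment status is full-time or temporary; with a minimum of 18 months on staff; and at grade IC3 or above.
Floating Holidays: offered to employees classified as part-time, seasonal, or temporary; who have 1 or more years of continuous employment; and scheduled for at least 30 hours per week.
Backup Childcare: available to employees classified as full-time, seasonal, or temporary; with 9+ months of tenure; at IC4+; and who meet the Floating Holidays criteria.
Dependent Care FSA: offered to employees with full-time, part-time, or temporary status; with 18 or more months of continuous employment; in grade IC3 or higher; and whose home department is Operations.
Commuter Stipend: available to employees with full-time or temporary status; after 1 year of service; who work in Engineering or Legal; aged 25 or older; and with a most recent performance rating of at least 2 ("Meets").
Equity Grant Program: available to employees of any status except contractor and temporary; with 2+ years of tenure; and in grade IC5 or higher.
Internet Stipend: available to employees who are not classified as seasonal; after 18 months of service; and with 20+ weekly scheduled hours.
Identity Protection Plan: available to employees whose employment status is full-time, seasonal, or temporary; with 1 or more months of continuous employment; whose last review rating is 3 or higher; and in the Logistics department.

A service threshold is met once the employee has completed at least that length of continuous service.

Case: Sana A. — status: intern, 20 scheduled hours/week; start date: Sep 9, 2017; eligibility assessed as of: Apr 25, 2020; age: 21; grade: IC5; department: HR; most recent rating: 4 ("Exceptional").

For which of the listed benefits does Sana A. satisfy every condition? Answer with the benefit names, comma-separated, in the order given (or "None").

Service from Sep 9, 2017 to Apr 25, 2020: 959 days.
401(k) Plan — status intern ✗ (requires full-time or temporary) → not eligible.
Floating Holidays — status intern ✗ (requires part-time, seasonal, or temporary) → not eligible.
Backup Childcare — status intern ✗ (requires full-time, seasonal, or temporary) → not eligible.
Dependent Care FSA — status intern ✗ (requires full-time, part-time, or temporary) → not eligible.
Commuter Stipend — status intern ✗ (requires full-time or temporary) → not eligible.
Equity Grant Program — status intern ✓ (not excluded); service 959 days ≥ 2 years (≈730 days) ✓; grade IC5 ≥ IC5 ✓ → eligible.
Internet Stipend — status intern ✓ (not excluded); service 959 days ≥ 18 months (≈540 days) ✓; 20 hrs/wk ≥ 20 ✓ → eligible.
Identity Protection Plan — status intern ✗ (requires full-time, seasonal, or temporary) → not eligible.

Equity Grant Program, Internet Stipend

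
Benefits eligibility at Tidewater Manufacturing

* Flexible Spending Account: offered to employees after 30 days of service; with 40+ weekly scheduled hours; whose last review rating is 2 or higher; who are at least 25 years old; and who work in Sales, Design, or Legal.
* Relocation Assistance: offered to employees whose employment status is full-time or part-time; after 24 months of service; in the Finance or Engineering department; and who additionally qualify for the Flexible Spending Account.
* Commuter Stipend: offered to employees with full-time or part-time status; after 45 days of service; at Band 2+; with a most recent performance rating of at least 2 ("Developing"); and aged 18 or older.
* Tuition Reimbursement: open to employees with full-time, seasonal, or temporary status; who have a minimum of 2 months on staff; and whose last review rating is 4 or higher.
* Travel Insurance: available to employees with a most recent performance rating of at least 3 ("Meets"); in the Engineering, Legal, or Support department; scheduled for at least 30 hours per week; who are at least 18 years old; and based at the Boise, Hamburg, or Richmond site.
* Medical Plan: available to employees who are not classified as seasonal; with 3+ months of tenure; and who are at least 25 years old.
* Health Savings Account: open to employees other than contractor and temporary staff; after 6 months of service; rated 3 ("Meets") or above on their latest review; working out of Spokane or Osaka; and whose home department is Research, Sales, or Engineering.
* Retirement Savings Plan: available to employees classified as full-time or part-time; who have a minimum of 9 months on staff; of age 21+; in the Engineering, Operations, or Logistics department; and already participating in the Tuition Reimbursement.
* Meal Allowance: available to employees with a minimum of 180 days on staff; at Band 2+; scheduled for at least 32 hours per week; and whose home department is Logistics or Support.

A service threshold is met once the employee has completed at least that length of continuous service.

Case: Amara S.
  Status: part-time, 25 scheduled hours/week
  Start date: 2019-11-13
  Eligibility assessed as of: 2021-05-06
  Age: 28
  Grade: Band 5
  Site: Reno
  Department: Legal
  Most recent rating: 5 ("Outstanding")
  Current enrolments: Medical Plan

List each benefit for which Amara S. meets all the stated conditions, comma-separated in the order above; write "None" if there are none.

Commuter Stipend, Medical Plan

Service from 2019-11-13 to 2021-05-06: 540 days.
Flexible Spending Account — service 540 days ≥ 30 days ✓; 25 hrs/wk < 40 ✗ → not eligible.
Relocation Assistance — status part-time ✓; service 540 days < 24 months (≈720 days) ✗ → not eligible.
Commuter Stipend — status part-time ✓; service 540 days ≥ 45 days ✓; grade Band 5 ≥ Band 2 ✓; rating 5 ≥ 2 ✓; age 28 ≥ 18 ✓ → eligible.
Tuition Reimbursement — status part-time ✗ (requires full-time, seasonal, or temporary) → not eligible.
Travel Insurance — rating 5 ≥ 3 ✓; dept Legal ✓; 25 hrs/wk < 30 ✗ → not eligible.
Medical Plan — status part-time ✓ (not excluded); service 540 days ≥ 3 months (≈90 days) ✓; age 28 ≥ 25 ✓ → eligible.
Health Savings Account — status part-time ✓ (not excluded); service 540 days ≥ 6 months (≈180 days) ✓; rating 5 ≥ 3 ✓; site Reno ✗ (not Spokane or Osaka) → not eligible.
Retirement Savings Plan — status part-time ✓; service 540 days ≥ 9 months (≈270 days) ✓; age 28 ≥ 21 ✓; dept Legal ✗ → not eligible.
Meal Allowance — service 540 days ≥ 180 days ✓; grade Band 5 ≥ Band 2 ✓; 25 hrs/wk < 32 ✗ → not eligible.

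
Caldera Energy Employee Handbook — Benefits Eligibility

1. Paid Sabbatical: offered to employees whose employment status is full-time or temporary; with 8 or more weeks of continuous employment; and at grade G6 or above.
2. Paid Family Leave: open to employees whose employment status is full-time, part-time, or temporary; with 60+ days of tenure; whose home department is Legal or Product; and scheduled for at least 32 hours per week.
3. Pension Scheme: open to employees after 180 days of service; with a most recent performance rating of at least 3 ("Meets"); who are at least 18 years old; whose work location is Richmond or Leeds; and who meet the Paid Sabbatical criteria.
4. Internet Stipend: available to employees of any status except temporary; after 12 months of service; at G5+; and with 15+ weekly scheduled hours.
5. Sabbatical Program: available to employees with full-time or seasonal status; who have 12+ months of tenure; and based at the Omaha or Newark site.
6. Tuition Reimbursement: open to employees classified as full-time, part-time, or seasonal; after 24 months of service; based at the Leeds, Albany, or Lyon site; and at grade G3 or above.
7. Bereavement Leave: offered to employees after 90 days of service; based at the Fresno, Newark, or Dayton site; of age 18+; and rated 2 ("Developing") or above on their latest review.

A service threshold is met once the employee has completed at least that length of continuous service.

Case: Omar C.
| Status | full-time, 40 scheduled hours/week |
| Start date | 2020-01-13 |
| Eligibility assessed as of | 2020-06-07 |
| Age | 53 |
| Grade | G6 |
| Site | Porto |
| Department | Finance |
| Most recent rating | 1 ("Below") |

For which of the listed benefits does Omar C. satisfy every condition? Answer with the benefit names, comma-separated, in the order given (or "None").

Paid Sabbatical

Service from 2020-01-13 to 2020-06-07: 146 days.
Paid Sabbatical — status full-time ✓; service 146 days ≥ 8 weeks (≈56 days) ✓; grade G6 ≥ G6 ✓ → eligible.
Paid Family Leave — status full-time ✓; service 146 days ≥ 60 days ✓; dept Finance ✗ → not eligible.
Pension Scheme — service 146 days < 180 days ✗ → not eligible.
Internet Stipend — status full-time ✓ (not excluded); service 146 days < 12 months (≈360 days) ✗ → not eligible.
Sabbatical Program — status full-time ✓; service 146 days < 12 months (≈360 days) ✗ → not eligible.
Tuition Reimbursement — status full-time ✓; service 146 days < 24 months (≈720 days) ✗ → not eligible.
Bereavement Leave — service 146 days ≥ 90 days ✓; site Porto ✗ (not Fresno, Newark, or Dayton) → not eligible.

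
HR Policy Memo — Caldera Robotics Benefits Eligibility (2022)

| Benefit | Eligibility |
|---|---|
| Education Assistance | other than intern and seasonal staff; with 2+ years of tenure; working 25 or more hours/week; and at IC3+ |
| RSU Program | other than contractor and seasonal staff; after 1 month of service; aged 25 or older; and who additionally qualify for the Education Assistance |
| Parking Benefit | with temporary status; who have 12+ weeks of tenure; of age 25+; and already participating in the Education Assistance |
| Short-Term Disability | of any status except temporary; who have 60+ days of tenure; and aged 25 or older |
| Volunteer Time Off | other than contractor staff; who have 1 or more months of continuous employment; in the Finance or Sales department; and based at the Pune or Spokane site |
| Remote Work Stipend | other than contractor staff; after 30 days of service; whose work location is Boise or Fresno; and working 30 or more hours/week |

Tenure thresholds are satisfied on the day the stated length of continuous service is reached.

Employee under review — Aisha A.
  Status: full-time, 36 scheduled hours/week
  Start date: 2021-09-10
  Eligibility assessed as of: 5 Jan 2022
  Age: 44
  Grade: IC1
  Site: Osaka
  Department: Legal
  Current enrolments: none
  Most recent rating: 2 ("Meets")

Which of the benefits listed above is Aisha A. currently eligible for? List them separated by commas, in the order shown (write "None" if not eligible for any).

Short-Term Disability

Service from 2021-09-10 to 5 Jan 2022: 117 days.
Education Assistance — status full-time ✓ (not excluded); service 117 days < 2 years (≈730 days) ✗ → not eligible.
RSU Program — status full-time ✓ (not excluded); service 117 days ≥ 1 month (≈30 days) ✓; age 44 ≥ 25 ✓; not eligible for Education Assistance ✗ → not eligible.
Parking Benefit — status full-time ✗ (requires temporary) → not eligible.
Short-Term Disability — status full-time ✓ (not excluded); service 117 days ≥ 60 days ✓; age 44 ≥ 25 ✓ → eligible.
Volunteer Time Off — status full-time ✓ (not excluded); service 117 days ≥ 1 month (≈30 days) ✓; dept Legal ✗ → not eligible.
Remote Work Stipend — status full-time ✓ (not excluded); service 117 days ≥ 30 days ✓; site Osaka ✗ (not Boise or Fresno) → not eligible.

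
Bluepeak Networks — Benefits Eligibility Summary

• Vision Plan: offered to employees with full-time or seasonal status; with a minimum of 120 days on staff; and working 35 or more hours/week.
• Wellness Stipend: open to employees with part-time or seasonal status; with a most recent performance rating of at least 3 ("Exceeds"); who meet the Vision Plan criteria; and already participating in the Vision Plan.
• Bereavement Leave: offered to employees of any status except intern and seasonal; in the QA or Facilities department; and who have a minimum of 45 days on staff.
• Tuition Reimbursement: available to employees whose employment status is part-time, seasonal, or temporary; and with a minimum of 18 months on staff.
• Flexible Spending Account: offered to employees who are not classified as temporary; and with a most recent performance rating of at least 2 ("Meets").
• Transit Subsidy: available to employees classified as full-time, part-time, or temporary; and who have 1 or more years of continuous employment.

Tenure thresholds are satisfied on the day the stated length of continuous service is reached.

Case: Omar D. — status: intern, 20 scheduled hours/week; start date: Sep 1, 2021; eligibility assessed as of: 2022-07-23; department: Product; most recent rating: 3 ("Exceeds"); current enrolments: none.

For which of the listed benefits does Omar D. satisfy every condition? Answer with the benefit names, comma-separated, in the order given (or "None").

Service from Sep 1, 2021 to 2022-07-23: 325 days.
Vision Plan — status intern ✗ (requires full-time or seasonal) → not eligible.
Wellness Stipend — status intern ✗ (requires part-time or seasonal) → not eligible.
Bereavement Leave — status intern ✗ (excluded) → not eligible.
Tuition Reimbursement — status intern ✗ (requires part-time, seasonal, or temporary) → not eligible.
Flexible Spending Account — status intern ✓ (not excluded); rating 3 ≥ 2 ✓ → eligible.
Transit Subsidy — status intern ✗ (requires full-time, part-time, or temporary) → not eligible.

Flexible Spending Account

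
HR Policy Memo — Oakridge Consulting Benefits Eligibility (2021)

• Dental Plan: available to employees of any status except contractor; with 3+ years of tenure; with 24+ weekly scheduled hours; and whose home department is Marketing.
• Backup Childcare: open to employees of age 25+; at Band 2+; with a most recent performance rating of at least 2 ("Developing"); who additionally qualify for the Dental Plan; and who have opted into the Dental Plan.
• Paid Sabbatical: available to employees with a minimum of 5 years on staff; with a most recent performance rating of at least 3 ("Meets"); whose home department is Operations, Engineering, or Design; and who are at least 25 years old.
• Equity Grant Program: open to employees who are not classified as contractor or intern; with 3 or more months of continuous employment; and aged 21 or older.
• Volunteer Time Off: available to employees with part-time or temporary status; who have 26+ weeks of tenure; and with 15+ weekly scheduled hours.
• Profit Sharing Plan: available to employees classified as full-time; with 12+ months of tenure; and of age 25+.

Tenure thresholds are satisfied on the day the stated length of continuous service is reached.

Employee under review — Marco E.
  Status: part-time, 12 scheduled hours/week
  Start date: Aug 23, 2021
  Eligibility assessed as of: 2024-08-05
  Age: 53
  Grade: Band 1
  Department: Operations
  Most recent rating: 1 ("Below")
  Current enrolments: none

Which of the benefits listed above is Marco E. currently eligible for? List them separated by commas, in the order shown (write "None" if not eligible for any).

Service from Aug 23, 2021 to 2024-08-05: 1078 days.
Dental Plan — status part-time ✓ (not excluded); service 1078 days < 3 years (≈1095 days) ✗ → not eligible.
Backup Childcare — age 53 ≥ 25 ✓; grade Band 1 < Band 2 ✗ → not eligible.
Paid Sabbatical — service 1078 days < 5 years (≈1825 days) ✗ → not eligible.
Equity Grant Program — status part-time ✓ (not excluded); service 1078 days ≥ 3 months (≈90 days) ✓; age 53 ≥ 21 ✓ → eligible.
Volunteer Time Off — status part-time ✓; service 1078 days ≥ 26 weeks (≈182 days) ✓; 12 hrs/wk < 15 ✗ → not eligible.
Profit Sharing Plan — status part-time ✗ (requires full-time) → not eligible.

Equity Grant Program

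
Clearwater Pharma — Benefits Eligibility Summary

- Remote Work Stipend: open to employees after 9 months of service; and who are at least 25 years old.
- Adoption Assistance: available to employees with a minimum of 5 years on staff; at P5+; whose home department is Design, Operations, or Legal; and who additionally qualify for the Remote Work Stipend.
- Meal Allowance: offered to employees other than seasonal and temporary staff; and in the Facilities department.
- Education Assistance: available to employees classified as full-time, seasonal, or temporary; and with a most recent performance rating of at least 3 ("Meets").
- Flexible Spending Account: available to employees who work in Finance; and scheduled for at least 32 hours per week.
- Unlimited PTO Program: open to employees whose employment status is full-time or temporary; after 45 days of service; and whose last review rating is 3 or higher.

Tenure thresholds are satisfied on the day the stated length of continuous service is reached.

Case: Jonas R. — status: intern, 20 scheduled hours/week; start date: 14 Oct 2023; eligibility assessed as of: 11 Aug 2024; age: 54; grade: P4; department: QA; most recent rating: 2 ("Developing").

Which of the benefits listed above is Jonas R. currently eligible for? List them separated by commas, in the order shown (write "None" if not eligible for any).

Remote Work Stipend

Service from 14 Oct 2023 to 11 Aug 2024: 302 days.
Remote Work Stipend — service 302 days ≥ 9 months (≈270 days) ✓; age 54 ≥ 25 ✓ → eligible.
Adoption Assistance — service 302 days < 5 years (≈1825 days) ✗ → not eligible.
Meal Allowance — status intern ✓ (not excluded); dept QA ✗ → not eligible.
Education Assistance — status intern ✗ (requires full-time, seasonal, or temporary) → not eligible.
Flexible Spending Account — dept QA ✗ → not eligible.
Unlimited PTO Program — status intern ✗ (requires full-time or temporary) → not eligible.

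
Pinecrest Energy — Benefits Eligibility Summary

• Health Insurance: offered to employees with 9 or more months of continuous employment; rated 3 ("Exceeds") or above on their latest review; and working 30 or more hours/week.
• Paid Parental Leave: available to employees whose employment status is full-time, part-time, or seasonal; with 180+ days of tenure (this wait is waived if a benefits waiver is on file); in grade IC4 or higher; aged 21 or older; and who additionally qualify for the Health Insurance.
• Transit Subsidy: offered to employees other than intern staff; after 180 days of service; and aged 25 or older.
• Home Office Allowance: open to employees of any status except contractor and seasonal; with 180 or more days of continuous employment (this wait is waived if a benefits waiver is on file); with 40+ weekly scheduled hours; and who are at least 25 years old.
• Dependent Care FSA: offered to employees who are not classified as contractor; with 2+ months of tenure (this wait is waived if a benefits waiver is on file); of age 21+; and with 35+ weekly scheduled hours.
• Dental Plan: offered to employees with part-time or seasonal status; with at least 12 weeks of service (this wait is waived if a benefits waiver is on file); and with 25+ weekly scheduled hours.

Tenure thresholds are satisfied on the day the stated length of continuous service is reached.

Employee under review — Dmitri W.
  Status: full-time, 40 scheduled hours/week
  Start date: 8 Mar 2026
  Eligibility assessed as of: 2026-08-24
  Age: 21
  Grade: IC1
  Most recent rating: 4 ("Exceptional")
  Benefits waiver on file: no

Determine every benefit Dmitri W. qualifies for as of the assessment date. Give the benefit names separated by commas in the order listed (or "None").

Dependent Care FSA

Service from 8 Mar 2026 to 2026-08-24: 169 days.
Health Insurance — service 169 days < 9 months (≈270 days) ✗ → not eligible.
Paid Parental Leave — status full-time ✓; no waiver, service 169 days < 180 days ✗ → not eligible.
Transit Subsidy — status full-time ✓ (not excluded); service 169 days < 180 days ✗ → not eligible.
Home Office Allowance — status full-time ✓ (not excluded); no waiver, service 169 days < 180 days ✗ → not eligible.
Dependent Care FSA — status full-time ✓ (not excluded); no waiver, service 169 days ≥ 2 months (≈60 days) ✓; age 21 ≥ 21 ✓; 40 hrs/wk ≥ 35 ✓ → eligible.
Dental Plan — status full-time ✗ (requires part-time or seasonal) → not eligible.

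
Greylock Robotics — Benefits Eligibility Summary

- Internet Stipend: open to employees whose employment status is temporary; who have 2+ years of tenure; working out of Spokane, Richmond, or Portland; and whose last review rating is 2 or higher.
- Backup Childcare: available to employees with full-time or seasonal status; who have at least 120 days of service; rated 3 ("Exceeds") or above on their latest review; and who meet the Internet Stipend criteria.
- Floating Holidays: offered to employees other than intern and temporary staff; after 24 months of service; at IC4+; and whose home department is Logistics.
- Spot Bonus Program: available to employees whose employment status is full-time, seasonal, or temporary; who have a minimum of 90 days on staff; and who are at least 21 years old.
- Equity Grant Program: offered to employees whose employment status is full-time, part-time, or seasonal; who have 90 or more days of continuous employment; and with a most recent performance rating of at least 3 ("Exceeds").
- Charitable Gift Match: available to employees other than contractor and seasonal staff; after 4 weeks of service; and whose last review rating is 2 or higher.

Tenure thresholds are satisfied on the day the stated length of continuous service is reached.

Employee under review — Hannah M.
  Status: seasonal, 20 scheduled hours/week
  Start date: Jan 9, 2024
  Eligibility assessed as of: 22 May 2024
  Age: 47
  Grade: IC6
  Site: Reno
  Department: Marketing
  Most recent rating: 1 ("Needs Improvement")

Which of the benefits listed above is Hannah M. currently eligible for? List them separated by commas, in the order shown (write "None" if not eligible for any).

Spot Bonus Program

Service from Jan 9, 2024 to 22 May 2024: 134 days.
Internet Stipend — status seasonal ✗ (requires temporary) → not eligible.
Backup Childcare — status seasonal ✓; service 134 days ≥ 120 days ✓; rating 1 < 3 ✗ → not eligible.
Floating Holidays — status seasonal ✓ (not excluded); service 134 days < 24 months (≈720 days) ✗ → not eligible.
Spot Bonus Program — status seasonal ✓; service 134 days ≥ 90 days ✓; age 47 ≥ 21 ✓ → eligible.
Equity Grant Program — status seasonal ✓; service 134 days ≥ 90 days ✓; rating 1 < 3 ✗ → not eligible.
Charitable Gift Match — status seasonal ✗ (excluded) → not eligible.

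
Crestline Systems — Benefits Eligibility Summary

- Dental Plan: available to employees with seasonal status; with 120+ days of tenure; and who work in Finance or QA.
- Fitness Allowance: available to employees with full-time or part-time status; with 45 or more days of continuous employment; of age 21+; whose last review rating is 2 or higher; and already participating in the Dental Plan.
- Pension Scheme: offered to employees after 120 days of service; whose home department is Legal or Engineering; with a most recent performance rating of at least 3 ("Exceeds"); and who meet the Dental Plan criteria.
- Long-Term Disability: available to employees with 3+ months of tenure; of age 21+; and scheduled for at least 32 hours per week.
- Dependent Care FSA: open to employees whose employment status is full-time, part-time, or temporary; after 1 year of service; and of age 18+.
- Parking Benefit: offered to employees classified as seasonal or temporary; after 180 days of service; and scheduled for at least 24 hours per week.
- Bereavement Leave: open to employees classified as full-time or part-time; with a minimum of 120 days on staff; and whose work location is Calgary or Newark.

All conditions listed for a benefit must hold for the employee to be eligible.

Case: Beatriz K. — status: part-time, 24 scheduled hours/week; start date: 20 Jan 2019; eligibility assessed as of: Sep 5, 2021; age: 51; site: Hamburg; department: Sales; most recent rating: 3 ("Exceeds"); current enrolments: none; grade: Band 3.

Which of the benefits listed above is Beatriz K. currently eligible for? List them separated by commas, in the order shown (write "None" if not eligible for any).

Service from 20 Jan 2019 to Sep 5, 2021: 959 days.
Dental Plan — status part-time ✗ (requires seasonal) → not eligible.
Fitness Allowance — status part-time ✓; service 959 days ≥ 45 days ✓; age 51 ≥ 21 ✓; rating 3 ≥ 2 ✓; not enrolled in Dental Plan ✗ → not eligible.
Pension Scheme — service 959 days ≥ 120 days ✓; dept Sales ✗ → not eligible.
Long-Term Disability — service 959 days ≥ 3 months (≈90 days) ✓; age 51 ≥ 21 ✓; 24 hrs/wk < 32 ✗ → not eligible.
Dependent Care FSA — status part-time ✓; service 959 days ≥ 1 year (≈365 days) ✓; age 51 ≥ 18 ✓ → eligible.
Parking Benefit — status part-time ✗ (requires seasonal or temporary) → not eligible.
Bereavement Leave — status part-time ✓; service 959 days ≥ 120 days ✓; site Hamburg ✗ (not Calgary or Newark) → not eligible.

Dependent Care FSA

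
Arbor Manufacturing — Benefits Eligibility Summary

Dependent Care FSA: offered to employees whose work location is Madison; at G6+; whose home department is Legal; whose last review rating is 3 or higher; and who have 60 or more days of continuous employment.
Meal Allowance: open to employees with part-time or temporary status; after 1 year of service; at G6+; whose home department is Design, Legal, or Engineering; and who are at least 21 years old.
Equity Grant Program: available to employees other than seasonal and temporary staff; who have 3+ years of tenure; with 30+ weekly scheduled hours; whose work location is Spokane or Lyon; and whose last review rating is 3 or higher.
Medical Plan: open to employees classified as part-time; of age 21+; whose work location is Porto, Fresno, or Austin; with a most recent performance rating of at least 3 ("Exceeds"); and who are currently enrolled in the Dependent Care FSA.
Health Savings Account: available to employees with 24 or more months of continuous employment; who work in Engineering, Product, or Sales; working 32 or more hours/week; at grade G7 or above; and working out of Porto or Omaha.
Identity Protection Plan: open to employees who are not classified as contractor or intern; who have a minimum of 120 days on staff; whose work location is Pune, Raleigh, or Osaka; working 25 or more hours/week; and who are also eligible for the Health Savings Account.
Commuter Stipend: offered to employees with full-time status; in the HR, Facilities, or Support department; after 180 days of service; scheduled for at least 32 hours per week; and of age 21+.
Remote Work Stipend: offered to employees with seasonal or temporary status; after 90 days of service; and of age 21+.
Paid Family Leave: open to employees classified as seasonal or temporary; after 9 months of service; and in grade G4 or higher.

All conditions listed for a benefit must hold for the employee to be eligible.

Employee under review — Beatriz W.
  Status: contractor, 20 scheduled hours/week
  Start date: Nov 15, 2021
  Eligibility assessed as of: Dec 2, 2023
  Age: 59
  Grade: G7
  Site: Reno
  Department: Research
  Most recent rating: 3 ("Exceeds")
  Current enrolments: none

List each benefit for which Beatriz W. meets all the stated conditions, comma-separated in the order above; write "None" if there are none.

None

Service from Nov 15, 2021 to Dec 2, 2023: 747 days.
Dependent Care FSA — site Reno ✗ (not Madison) → not eligible.
Meal Allowance — status contractor ✗ (requires part-time or temporary) → not eligible.
Equity Grant Program — status contractor ✓ (not excluded); service 747 days < 3 years (≈1095 days) ✗ → not eligible.
Medical Plan — status contractor ✗ (requires part-time) → not eligible.
Health Savings Account — service 747 days ≥ 24 months (≈720 days) ✓; dept Research ✗ → not eligible.
Identity Protection Plan — status contractor ✗ (excluded) → not eligible.
Commuter Stipend — status contractor ✗ (requires full-time) → not eligible.
Remote Work Stipend — status contractor ✗ (requires seasonal or temporary) → not eligible.
Paid Family Leave — status contractor ✗ (requires seasonal or temporary) → not eligible.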